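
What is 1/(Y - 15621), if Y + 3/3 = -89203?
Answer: -1/104825 ≈ -9.5397e-6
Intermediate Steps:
Y = -89204 (Y = -1 - 89203 = -89204)
1/(Y - 15621) = 1/(-89204 - 15621) = 1/(-104825) = -1/104825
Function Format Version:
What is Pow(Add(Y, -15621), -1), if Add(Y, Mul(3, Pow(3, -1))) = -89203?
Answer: Rational(-1, 104825) ≈ -9.5397e-6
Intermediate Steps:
Y = -89204 (Y = Add(-1, -89203) = -89204)
Pow(Add(Y, -15621), -1) = Pow(Add(-89204, -15621), -1) = Pow(-104825, -1) = Rational(-1, 104825)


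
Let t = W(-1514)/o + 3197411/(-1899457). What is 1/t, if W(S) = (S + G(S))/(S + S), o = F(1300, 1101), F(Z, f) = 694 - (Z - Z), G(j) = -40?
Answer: -285112837316/479727859741 ≈ -0.59432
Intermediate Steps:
F(Z, f) = 694 (F(Z, f) = 694 - 1*0 = 694 + 0 = 694)
o = 694
W(S) = (-40 + S)/(2*S) (W(S) = (S - 40)/(S + S) = (-40 + S)/((2*S)) = (-40 + S)*(1/(2*S)) = (-40 + S)/(2*S))
t = -479727859741/285112837316 (t = ((½)*(-40 - 1514)/(-1514))/694 + 3197411/(-1899457) = ((½)*(-1/1514)*(-1554))*(1/694) + 3197411*(-1/1899457) = (777/1514)*(1/694) - 456773/271351 = 777/1050716 - 456773/271351 = -479727859741/285112837316 ≈ -1.6826)
1/t = 1/(-479727859741/285112837316) = -285112837316/479727859741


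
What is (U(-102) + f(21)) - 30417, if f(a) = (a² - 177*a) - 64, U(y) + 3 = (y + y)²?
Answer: 7856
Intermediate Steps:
U(y) = -3 + 4*y² (U(y) = -3 + (y + y)² = -3 + (2*y)² = -3 + 4*y²)
f(a) = -64 + a² - 177*a
(U(-102) + f(21)) - 30417 = ((-3 + 4*(-102)²) + (-64 + 21² - 177*21)) - 30417 = ((-3 + 4*10404) + (-64 + 441 - 3717)) - 30417 = ((-3 + 41616) - 3340) - 30417 = (41613 - 3340) - 30417 = 38273 - 30417 = 7856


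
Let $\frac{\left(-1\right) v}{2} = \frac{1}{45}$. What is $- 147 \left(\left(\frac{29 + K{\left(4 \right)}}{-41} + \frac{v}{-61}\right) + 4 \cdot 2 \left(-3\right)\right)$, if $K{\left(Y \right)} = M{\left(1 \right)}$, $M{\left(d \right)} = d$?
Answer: $\frac{136384052}{37515} \approx 3635.5$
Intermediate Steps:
$v = - \frac{2}{45} \approx -0.044444$
$K{\left(Y \right)} = 1$
$- 147 \left(\left(\frac{29 + K{\left(4 \right)}}{-41} + \frac{v}{-61}\right) + 4 \cdot 2 \left(-3\right)\right) = - 147 \left(\left(\frac{29 + 1}{-41} - \frac{2}{45 \left(-61\right)}\right) + 4 \cdot 2 \left(-3\right)\right) = - 147 \left(\left(30 \left(- \frac{1}{41}\right) - - \frac{2}{2745}\right) + 8 \left(-3\right)\right) = - 147 \left(\left(- \frac{30}{41} + \frac{2}{2745}\right) - 24\right) = - 147 \left(- \frac{82268}{112545} - 24\right) = \left(-147\right) \left(- \frac{2783348}{112545}\right) = \frac{136384052}{37515}$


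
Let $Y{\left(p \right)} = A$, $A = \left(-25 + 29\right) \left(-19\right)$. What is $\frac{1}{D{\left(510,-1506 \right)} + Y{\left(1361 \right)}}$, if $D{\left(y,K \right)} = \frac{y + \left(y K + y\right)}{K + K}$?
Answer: $\frac{251}{44844} \approx 0.0055972$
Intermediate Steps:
$A = -76$ ($A = 4 \left(-19\right) = -76$)
$Y{\left(p \right)} = -76$
$D{\left(y,K \right)} = \frac{2 y + K y}{2 K}$ ($D{\left(y,K \right)} = \frac{y + \left(K y + y\right)}{2 K} = \left(y + \left(y + K y\right)\right) \frac{1}{2 K} = \left(2 y + K y\right) \frac{1}{2 K} = \frac{2 y + K y}{2 K}$)
$\frac{1}{D{\left(510,-1506 \right)} + Y{\left(1361 \right)}} = \frac{1}{\left(\frac{1}{2} \cdot 510 + \frac{510}{-1506}\right) - 76} = \frac{1}{\left(255 + 510 \left(- \frac{1}{1506}\right)\right) - 76} = \frac{1}{\left(255 - \frac{85}{251}\right) - 76} = \frac{1}{\frac{63920}{251} - 76} = \frac{1}{\frac{44844}{251}} = \frac{251}{44844}$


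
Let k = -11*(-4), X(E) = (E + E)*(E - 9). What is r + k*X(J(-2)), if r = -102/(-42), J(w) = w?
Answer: 13569/7 ≈ 1938.4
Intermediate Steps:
X(E) = 2*E*(-9 + E) (X(E) = (2*E)*(-9 + E) = 2*E*(-9 + E))
r = 17/7 (r = -102*(-1/42) = 17/7 ≈ 2.4286)
k = 44
r + k*X(J(-2)) = 17/7 + 44*(2*(-2)*(-9 - 2)) = 17/7 + 44*(2*(-2)*(-11)) = 17/7 + 44*44 = 17/7 + 1936 = 13569/7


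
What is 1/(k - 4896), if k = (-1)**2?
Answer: -1/4895 ≈ -0.00020429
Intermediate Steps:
k = 1
1/(k - 4896) = 1/(1 - 4896) = 1/(-4895) = -1/4895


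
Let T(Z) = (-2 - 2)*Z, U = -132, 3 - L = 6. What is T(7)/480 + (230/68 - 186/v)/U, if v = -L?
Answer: 1082/2805 ≈ 0.38574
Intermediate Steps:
L = -3 (L = 3 - 1*6 = 3 - 6 = -3)
v = 3 (v = -1*(-3) = 3)
T(Z) = -4*Z
T(7)/480 + (230/68 - 186/v)/U = -4*7/480 + (230/68 - 186/3)/(-132) = -28*1/480 + (230*(1/68) - 186*⅓)*(-1/132) = -7/120 + (115/34 - 62)*(-1/132) = -7/120 - 1993/34*(-1/132) = -7/120 + 1993/4488 = 1082/2805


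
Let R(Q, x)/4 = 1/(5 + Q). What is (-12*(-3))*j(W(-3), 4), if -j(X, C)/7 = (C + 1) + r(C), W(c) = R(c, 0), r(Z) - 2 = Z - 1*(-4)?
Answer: -3780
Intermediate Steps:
R(Q, x) = 4/(5 + Q)
r(Z) = 6 + Z (r(Z) = 2 + (Z - 1*(-4)) = 2 + (Z + 4) = 2 + (4 + Z) = 6 + Z)
W(c) = 4/(5 + c)
j(X, C) = -49 - 14*C (j(X, C) = -7*((C + 1) + (6 + C)) = -7*((1 + C) + (6 + C)) = -7*(7 + 2*C) = -49 - 14*C)
(-12*(-3))*j(W(-3), 4) = (-12*(-3))*(-49 - 14*4) = 36*(-49 - 56) = 36*(-105) = -3780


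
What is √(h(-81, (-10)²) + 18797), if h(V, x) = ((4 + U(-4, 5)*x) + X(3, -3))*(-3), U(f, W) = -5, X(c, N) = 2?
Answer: √20279 ≈ 142.40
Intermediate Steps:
h(V, x) = -18 + 15*x (h(V, x) = ((4 - 5*x) + 2)*(-3) = (6 - 5*x)*(-3) = -18 + 15*x)
√(h(-81, (-10)²) + 18797) = √((-18 + 15*(-10)²) + 18797) = √((-18 + 15*100) + 18797) = √((-18 + 1500) + 18797) = √(1482 + 18797) = √20279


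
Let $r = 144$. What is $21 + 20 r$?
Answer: $2901$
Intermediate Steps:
$21 + 20 r = 21 + 20 \cdot 144 = 21 + 2880 = 2901$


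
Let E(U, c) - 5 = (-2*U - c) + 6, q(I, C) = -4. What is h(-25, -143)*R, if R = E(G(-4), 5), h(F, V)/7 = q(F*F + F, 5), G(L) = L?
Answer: -392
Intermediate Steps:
h(F, V) = -28 (h(F, V) = 7*(-4) = -28)
E(U, c) = 11 - c - 2*U (E(U, c) = 5 + ((-2*U - c) + 6) = 5 + ((-c - 2*U) + 6) = 5 + (6 - c - 2*U) = 11 - c - 2*U)
R = 14 (R = 11 - 1*5 - 2*(-4) = 11 - 5 + 8 = 14)
h(-25, -143)*R = -28*14 = -392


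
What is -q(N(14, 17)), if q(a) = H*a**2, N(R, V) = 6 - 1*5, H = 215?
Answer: -215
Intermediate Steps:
N(R, V) = 1 (N(R, V) = 6 - 5 = 1)
q(a) = 215*a**2
-q(N(14, 17)) = -215*1**2 = -215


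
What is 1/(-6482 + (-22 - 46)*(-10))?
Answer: -1/5802 ≈ -0.00017235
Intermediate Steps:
1/(-6482 + (-22 - 46)*(-10)) = 1/(-6482 - 68*(-10)) = 1/(-6482 + 680) = 1/(-5802) = -1/5802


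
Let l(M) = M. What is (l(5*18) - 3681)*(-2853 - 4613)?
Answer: 26810406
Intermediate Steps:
(l(5*18) - 3681)*(-2853 - 4613) = (5*18 - 3681)*(-2853 - 4613) = (90 - 3681)*(-7466) = -3591*(-7466) = 26810406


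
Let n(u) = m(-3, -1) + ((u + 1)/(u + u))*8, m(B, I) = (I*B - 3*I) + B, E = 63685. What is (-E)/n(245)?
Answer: -15602825/1719 ≈ -9076.7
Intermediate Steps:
m(B, I) = B - 3*I + B*I (m(B, I) = (B*I - 3*I) + B = (-3*I + B*I) + B = B - 3*I + B*I)
n(u) = 3 + 4*(1 + u)/u (n(u) = (-3 - 3*(-1) - 3*(-1)) + ((u + 1)/(u + u))*8 = (-3 + 3 + 3) + ((1 + u)/((2*u)))*8 = 3 + ((1 + u)*(1/(2*u)))*8 = 3 + ((1 + u)/(2*u))*8 = 3 + 4*(1 + u)/u)
(-E)/n(245) = (-1*63685)/(7 + 4/245) = -63685/(7 + 4*(1/245)) = -63685/(7 + 4/245) = -63685/1719/245 = -63685*245/1719 = -15602825/1719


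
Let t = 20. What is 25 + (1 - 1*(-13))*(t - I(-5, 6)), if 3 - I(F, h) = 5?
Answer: 333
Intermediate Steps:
I(F, h) = -2 (I(F, h) = 3 - 1*5 = 3 - 5 = -2)
25 + (1 - 1*(-13))*(t - I(-5, 6)) = 25 + (1 - 1*(-13))*(20 - 1*(-2)) = 25 + (1 + 13)*(20 + 2) = 25 + 14*22 = 25 + 308 = 333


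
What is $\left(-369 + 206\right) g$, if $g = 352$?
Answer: $-57376$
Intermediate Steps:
$\left(-369 + 206\right) g = \left(-369 + 206\right) 352 = \left(-163\right) 352 = -57376$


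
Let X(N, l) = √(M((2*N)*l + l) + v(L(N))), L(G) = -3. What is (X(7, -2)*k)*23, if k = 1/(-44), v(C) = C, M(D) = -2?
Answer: -23*I*√5/44 ≈ -1.1689*I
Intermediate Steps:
k = -1/44 ≈ -0.022727
X(N, l) = I*√5 (X(N, l) = √(-2 - 3) = √(-5) = I*√5)
(X(7, -2)*k)*23 = ((I*√5)*(-1/44))*23 = -I*√5/44*23 = -23*I*√5/44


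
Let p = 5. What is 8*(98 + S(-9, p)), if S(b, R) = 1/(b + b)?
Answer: 7052/9 ≈ 783.56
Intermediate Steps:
S(b, R) = 1/(2*b)
8*(98 + S(-9, p)) = 8*(98 + (1/2)/(-9)) = 8*(98 + (1/2)*(-1/9)) = 8*(98 - 1/18) = 8*(1763/18) = 7052/9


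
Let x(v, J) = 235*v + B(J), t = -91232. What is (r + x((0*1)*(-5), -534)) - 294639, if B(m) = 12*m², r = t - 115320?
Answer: 2920681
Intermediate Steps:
r = -206552 (r = -91232 - 115320 = -206552)
x(v, J) = 12*J² + 235*v (x(v, J) = 235*v + 12*J² = 12*J² + 235*v)
(r + x((0*1)*(-5), -534)) - 294639 = (-206552 + (12*(-534)² + 235*((0*1)*(-5)))) - 294639 = (-206552 + (12*285156 + 235*(0*(-5)))) - 294639 = (-206552 + (3421872 + 235*0)) - 294639 = (-206552 + (3421872 + 0)) - 294639 = (-206552 + 3421872) - 294639 = 3215320 - 294639 = 2920681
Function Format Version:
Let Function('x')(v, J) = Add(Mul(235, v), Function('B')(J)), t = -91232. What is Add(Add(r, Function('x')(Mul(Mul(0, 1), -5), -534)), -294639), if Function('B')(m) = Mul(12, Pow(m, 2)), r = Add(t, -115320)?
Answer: 2920681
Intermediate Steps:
r = -206552 (r = Add(-91232, -115320) = -206552)
Function('x')(v, J) = Add(Mul(12, Pow(J, 2)), Mul(235, v)) (Function('x')(v, J) = Add(Mul(235, v), Mul(12, Pow(J, 2))) = Add(Mul(12, Pow(J, 2)), Mul(235, v)))
Add(Add(r, Function('x')(Mul(Mul(0, 1), -5), -534)), -294639) = Add(Add(-206552, Add(Mul(12, Pow(-534, 2)), Mul(235, Mul(Mul(0, 1), -5)))), -294639) = Add(Add(-206552, Add(Mul(12, 285156), Mul(235, Mul(0, -5)))), -294639) = Add(Add(-206552, Add(3421872, Mul(235, 0))), -294639) = Add(Add(-206552, Add(3421872, 0)), -294639) = Add(Add(-206552, 3421872), -294639) = Add(3215320, -294639) = 2920681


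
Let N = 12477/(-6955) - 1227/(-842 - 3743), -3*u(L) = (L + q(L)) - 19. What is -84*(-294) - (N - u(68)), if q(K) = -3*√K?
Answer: 472230325621/19133205 + 2*√17 ≈ 24689.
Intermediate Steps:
u(L) = 19/3 + √L - L/3 (u(L) = -((L - 3*√L) - 19)/3 = -(-19 + L - 3*√L)/3 = 19/3 + √L - L/3)
N = -9734652/6377735 (N = 12477*(-1/6955) - 1227/(-4585) = -12477/6955 - 1227*(-1/4585) = -12477/6955 + 1227/4585 = -9734652/6377735 ≈ -1.5264)
-84*(-294) - (N - u(68)) = -84*(-294) - (-9734652/6377735 - (19/3 + √68 - ⅓*68)) = 24696 - (-9734652/6377735 - (19/3 + 2*√17 - 68/3)) = 24696 - (-9734652/6377735 - (-49/3 + 2*√17)) = 24696 - (-9734652/6377735 + (49/3 - 2*√17)) = 24696 - (283305059/19133205 - 2*√17) = 24696 + (-283305059/19133205 + 2*√17) = 472230325621/19133205 + 2*√17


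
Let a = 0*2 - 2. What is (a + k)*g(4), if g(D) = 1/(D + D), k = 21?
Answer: 19/8 ≈ 2.3750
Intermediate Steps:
a = -2 (a = 0 - 2 = -2)
g(D) = 1/(2*D)
(a + k)*g(4) = (-2 + 21)*((1/2)/4) = 19*((1/2)*(1/4)) = 19*(1/8) = 19/8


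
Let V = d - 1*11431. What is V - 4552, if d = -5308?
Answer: -21291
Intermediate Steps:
V = -16739 (V = -5308 - 1*11431 = -5308 - 11431 = -16739)
V - 4552 = -16739 - 4552 = -21291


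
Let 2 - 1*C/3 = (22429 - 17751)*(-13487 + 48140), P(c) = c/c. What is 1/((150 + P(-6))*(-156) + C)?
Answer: -1/486343752 ≈ -2.0562e-9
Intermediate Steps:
P(c) = 1
C = -486320196 (C = 6 - 3*(22429 - 17751)*(-13487 + 48140) = 6 - 14034*34653 = 6 - 3*162106734 = 6 - 486320202 = -486320196)
1/((150 + P(-6))*(-156) + C) = 1/((150 + 1)*(-156) - 486320196) = 1/(151*(-156) - 486320196) = 1/(-23556 - 486320196) = 1/(-486343752) = -1/486343752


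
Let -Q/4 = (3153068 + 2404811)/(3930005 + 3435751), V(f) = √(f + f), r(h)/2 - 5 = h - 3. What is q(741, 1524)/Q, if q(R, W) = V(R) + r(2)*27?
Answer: -397750824/5557879 - 1841439*√1482/5557879 ≈ -84.320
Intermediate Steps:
r(h) = 4 + 2*h (r(h) = 10 + 2*(h - 3) = 10 + 2*(-3 + h) = 10 + (-6 + 2*h) = 4 + 2*h)
V(f) = √2*√f (V(f) = √(2*f) = √2*√f)
q(R, W) = 216 + √2*√R (q(R, W) = √2*√R + (4 + 2*2)*27 = √2*√R + (4 + 4)*27 = √2*√R + 8*27 = √2*√R + 216 = 216 + √2*√R)
Q = -5557879/1841439 (Q = -4*(3153068 + 2404811)/(3930005 + 3435751) = -22231516/7365756 = -4*5557879/7365756 = -5557879/1841439 ≈ -3.0182)
q(741, 1524)/Q = (216 + √2*√741)/(-5557879/1841439) = (216 + √1482)*(-1841439/5557879) = -397750824/5557879 - 1841439*√1482/5557879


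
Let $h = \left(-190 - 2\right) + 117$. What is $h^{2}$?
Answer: $5625$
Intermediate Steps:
$h = -75$ ($h = -192 + 117 = -75$)
$h^{2} = \left(-75\right)^{2} = 5625$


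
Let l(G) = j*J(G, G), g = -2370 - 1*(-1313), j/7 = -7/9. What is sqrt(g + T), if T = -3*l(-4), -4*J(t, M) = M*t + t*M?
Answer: I*sqrt(10689)/3 ≈ 34.463*I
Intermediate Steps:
J(t, M) = -M*t/2 (J(t, M) = -(M*t + t*M)/4 = -(M*t + M*t)/4 = -M*t/2)
j = -49/9 (j = 7*(-7/9) = -49/9 ≈ -5.4444)
g = -1057 (g = -2370 + 1313 = -1057)
l(G) = 49*G**2/18 (l(G) = -(-49)*G*G/18 = -(-49)*G**2/18 = 49*G**2/18)
T = -392/3 (T = -49*(-4)**2/6 = -49*16/6 = -3*392/9 = -392/3 ≈ -130.67)
sqrt(g + T) = sqrt(-1057 - 392/3) = sqrt(-3563/3) = I*sqrt(10689)/3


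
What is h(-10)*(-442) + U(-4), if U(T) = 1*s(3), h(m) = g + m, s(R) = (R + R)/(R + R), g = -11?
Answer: 9283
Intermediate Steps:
s(R) = 1 (s(R) = (2*R)/((2*R)) = (2*R)*(1/(2*R)) = 1)
h(m) = -11 + m
U(T) = 1 (U(T) = 1*1 = 1)
h(-10)*(-442) + U(-4) = (-11 - 10)*(-442) + 1 = -21*(-442) + 1 = 9282 + 1 = 9283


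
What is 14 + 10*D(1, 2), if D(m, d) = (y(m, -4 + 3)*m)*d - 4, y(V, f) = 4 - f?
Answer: 74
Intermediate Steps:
D(m, d) = -4 + 5*d*m (D(m, d) = ((4 - (-4 + 3))*m)*d - 4 = ((4 - 1*(-1))*m)*d - 4 = ((4 + 1)*m)*d - 4 = (5*m)*d - 4 = 5*d*m - 4 = -4 + 5*d*m)
14 + 10*D(1, 2) = 14 + 10*(-4 + 5*2*1) = 14 + 10*(-4 + 10) = 14 + 10*6 = 14 + 60 = 74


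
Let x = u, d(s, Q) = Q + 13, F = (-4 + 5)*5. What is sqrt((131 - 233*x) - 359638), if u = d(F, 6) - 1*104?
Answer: I*sqrt(339702) ≈ 582.84*I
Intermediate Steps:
F = 5 (F = 1*5 = 5)
d(s, Q) = 13 + Q
u = -85 (u = (13 + 6) - 1*104 = 19 - 104 = -85)
x = -85
sqrt((131 - 233*x) - 359638) = sqrt((131 - 233*(-85)) - 359638) = sqrt((131 + 19805) - 359638) = sqrt(19936 - 359638) = sqrt(-339702) = I*sqrt(339702)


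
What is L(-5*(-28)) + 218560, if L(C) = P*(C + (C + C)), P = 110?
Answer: 264760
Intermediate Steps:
L(C) = 330*C (L(C) = 110*(C + (C + C)) = 110*(C + 2*C) = 110*(3*C) = 330*C)
L(-5*(-28)) + 218560 = 330*(-5*(-28)) + 218560 = 330*140 + 218560 = 46200 + 218560 = 264760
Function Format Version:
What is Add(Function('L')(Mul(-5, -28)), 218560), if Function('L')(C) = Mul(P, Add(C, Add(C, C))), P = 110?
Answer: 264760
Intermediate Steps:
Function('L')(C) = Mul(330, C) (Function('L')(C) = Mul(110, Add(C, Add(C, C))) = Mul(110, Add(C, Mul(2, C))) = Mul(110, Mul(3, C)) = Mul(330, C))
Add(Function('L')(Mul(-5, -28)), 218560) = Add(Mul(330, Mul(-5, -28)), 218560) = Add(Mul(330, 140), 218560) = Add(46200, 218560) = 264760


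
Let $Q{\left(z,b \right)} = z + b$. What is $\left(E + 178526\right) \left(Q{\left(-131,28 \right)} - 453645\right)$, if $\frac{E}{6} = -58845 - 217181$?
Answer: $670471657240$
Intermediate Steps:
$Q{\left(z,b \right)} = b + z$
$E = -1656156$ ($E = 6 \left(-58845 - 217181\right) = 6 \left(-276026\right) = -1656156$)
$\left(E + 178526\right) \left(Q{\left(-131,28 \right)} - 453645\right) = \left(-1656156 + 178526\right) \left(\left(28 - 131\right) - 453645\right) = - 1477630 \left(-103 - 453645\right) = \left(-1477630\right) \left(-453748\right) = 670471657240$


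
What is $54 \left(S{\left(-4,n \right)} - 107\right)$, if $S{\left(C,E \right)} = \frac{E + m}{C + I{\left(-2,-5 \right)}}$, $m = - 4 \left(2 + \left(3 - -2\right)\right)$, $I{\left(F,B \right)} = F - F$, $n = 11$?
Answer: $- \frac{11097}{2} \approx -5548.5$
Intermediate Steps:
$I{\left(F,B \right)} = 0$
$m = -28$ ($m = - 4 \left(2 + \left(3 + 2\right)\right) = - 4 \left(2 + 5\right) = \left(-4\right) 7 = -28$)
$S{\left(C,E \right)} = \frac{-28 + E}{C}$ ($S{\left(C,E \right)} = \frac{E - 28}{C + 0} = \frac{-28 + E}{C}$)
$54 \left(S{\left(-4,n \right)} - 107\right) = 54 \left(\frac{-28 + 11}{-4} - 107\right) = 54 \left(\left(- \frac{1}{4}\right) \left(-17\right) - 107\right) = 54 \left(\frac{17}{4} - 107\right) = 54 \left(- \frac{411}{4}\right) = - \frac{11097}{2}$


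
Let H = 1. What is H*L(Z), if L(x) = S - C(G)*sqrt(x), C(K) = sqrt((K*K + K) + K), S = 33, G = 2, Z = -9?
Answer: 33 - 6*I*sqrt(2) ≈ 33.0 - 8.4853*I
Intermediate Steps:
C(K) = sqrt(K**2 + 2*K) (C(K) = sqrt((K**2 + K) + K) = sqrt((K + K**2) + K) = sqrt(K**2 + 2*K))
L(x) = 33 - 2*sqrt(2)*sqrt(x) (L(x) = 33 - sqrt(2*(2 + 2))*sqrt(x) = 33 - sqrt(2*4)*sqrt(x) = 33 - sqrt(8)*sqrt(x) = 33 - 2*sqrt(2)*sqrt(x))
H*L(Z) = 1*(33 - 2*sqrt(2)*sqrt(-9)) = 1*(33 - 2*sqrt(2)*3*I) = 1*(33 - 6*I*sqrt(2)) = 33 - 6*I*sqrt(2)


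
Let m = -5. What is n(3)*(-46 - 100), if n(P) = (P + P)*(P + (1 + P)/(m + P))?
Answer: -876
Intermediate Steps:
n(P) = 2*P*(P + (1 + P)/(-5 + P)) (n(P) = (P + P)*(P + (1 + P)/(-5 + P)) = (2*P)*(P + (1 + P)/(-5 + P)) = 2*P*(P + (1 + P)/(-5 + P)))
n(3)*(-46 - 100) = (2*3*(1 + 3² - 4*3)/(-5 + 3))*(-46 - 100) = (2*3*(1 + 9 - 12)/(-2))*(-146) = (2*3*(-½)*(-2))*(-146) = 6*(-146) = -876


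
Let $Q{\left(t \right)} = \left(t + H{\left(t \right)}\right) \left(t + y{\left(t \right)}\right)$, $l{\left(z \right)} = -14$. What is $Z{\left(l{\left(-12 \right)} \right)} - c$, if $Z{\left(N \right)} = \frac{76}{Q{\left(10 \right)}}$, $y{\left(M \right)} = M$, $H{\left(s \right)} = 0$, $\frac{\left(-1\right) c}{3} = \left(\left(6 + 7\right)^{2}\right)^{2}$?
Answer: $\frac{4284169}{50} \approx 85683.0$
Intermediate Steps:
$c = -85683$ ($c = - 3 \left(\left(6 + 7\right)^{2}\right)^{2} = - 3 \left(13^{2}\right)^{2} = - 3 \cdot 169^{2} = \left(-3\right) 28561 = -85683$)
$Q{\left(t \right)} = 2 t^{2}$ ($Q{\left(t \right)} = \left(t + 0\right) \left(t + t\right) = t 2 t = 2 t^{2}$)
$Z{\left(N \right)} = \frac{19}{50}$ ($Z{\left(N \right)} = \frac{76}{2 \cdot 10^{2}} = \frac{76}{2 \cdot 100} = \frac{76}{200} = 76 \cdot \frac{1}{200} = \frac{19}{50}$)
$Z{\left(l{\left(-12 \right)} \right)} - c = \frac{19}{50} - -85683 = \frac{19}{50} + 85683 = \frac{4284169}{50}$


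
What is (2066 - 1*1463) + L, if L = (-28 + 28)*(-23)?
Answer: 603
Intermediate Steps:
L = 0 (L = 0*(-23) = 0)
(2066 - 1*1463) + L = (2066 - 1*1463) + 0 = (2066 - 1463) + 0 = 603 + 0 = 603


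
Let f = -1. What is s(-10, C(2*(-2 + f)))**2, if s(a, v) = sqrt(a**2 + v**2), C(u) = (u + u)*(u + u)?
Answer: 20836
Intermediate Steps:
C(u) = 4*u**2 (C(u) = (2*u)*(2*u) = 4*u**2)
s(-10, C(2*(-2 + f)))**2 = (sqrt((-10)**2 + (4*(2*(-2 - 1))**2)**2))**2 = (sqrt(100 + (4*(2*(-3))**2)**2))**2 = (sqrt(100 + (4*(-6)**2)**2))**2 = (sqrt(100 + (4*36)**2))**2 = (sqrt(100 + 144**2))**2 = (sqrt(100 + 20736))**2 = (sqrt(20836))**2 = (2*sqrt(5209))**2 = 20836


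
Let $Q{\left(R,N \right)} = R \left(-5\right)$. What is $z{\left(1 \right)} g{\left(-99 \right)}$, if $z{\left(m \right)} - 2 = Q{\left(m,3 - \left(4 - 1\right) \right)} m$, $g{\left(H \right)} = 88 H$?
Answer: $26136$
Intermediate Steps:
$Q{\left(R,N \right)} = - 5 R$
$z{\left(m \right)} = 2 - 5 m^{2}$ ($z{\left(m \right)} = 2 + - 5 m m = 2 - 5 m^{2}$)
$z{\left(1 \right)} g{\left(-99 \right)} = \left(2 - 5 \cdot 1^{2}\right) 88 \left(-99\right) = \left(2 - 5\right) \left(-8712\right) = \left(-3\right) \left(-8712\right) = 26136$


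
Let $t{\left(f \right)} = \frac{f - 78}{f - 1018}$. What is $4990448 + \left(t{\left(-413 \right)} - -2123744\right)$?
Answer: $\frac{10180409243}{1431} \approx 7.1142 \cdot 10^{6}$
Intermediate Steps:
$t{\left(f \right)} = \frac{-78 + f}{-1018 + f}$
$4990448 + \left(t{\left(-413 \right)} - -2123744\right) = 4990448 + \left(\frac{-78 - 413}{-1018 - 413} - -2123744\right) = 4990448 + \left(\frac{1}{-1431} \left(-491\right) + 2123744\right) = 4990448 + \left(\left(- \frac{1}{1431}\right) \left(-491\right) + 2123744\right) = 4990448 + \left(\frac{491}{1431} + 2123744\right) = 4990448 + \frac{3039078155}{1431} = \frac{10180409243}{1431}$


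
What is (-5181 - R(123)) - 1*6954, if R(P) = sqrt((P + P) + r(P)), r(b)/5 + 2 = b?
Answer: -12135 - sqrt(851) ≈ -12164.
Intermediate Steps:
r(b) = -10 + 5*b
R(P) = sqrt(-10 + 7*P) (R(P) = sqrt((P + P) + (-10 + 5*P)) = sqrt(2*P + (-10 + 5*P)) = sqrt(-10 + 7*P))
(-5181 - R(123)) - 1*6954 = (-5181 - sqrt(-10 + 7*123)) - 1*6954 = (-5181 - sqrt(-10 + 861)) - 6954 = (-5181 - sqrt(851)) - 6954 = -12135 - sqrt(851)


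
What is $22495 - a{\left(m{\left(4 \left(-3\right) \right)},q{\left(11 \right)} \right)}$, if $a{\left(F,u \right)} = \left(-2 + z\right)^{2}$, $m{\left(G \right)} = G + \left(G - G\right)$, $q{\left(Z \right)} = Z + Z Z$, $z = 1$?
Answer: $22494$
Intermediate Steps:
$q{\left(Z \right)} = Z + Z^{2}$
$m{\left(G \right)} = G$ ($m{\left(G \right)} = G + 0 = G$)
$a{\left(F,u \right)} = 1$ ($a{\left(F,u \right)} = \left(-2 + 1\right)^{2} = \left(-1\right)^{2} = 1$)
$22495 - a{\left(m{\left(4 \left(-3\right) \right)},q{\left(11 \right)} \right)} = 22495 - 1 = 22494$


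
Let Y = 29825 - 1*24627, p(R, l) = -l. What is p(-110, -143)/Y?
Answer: 143/5198 ≈ 0.027511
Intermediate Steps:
Y = 5198 (Y = 29825 - 24627 = 5198)
p(-110, -143)/Y = -1*(-143)/5198 = 143*(1/5198) = 143/5198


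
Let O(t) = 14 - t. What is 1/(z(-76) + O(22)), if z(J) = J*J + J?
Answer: 1/5692 ≈ 0.00017569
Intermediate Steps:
z(J) = J + J**2 (z(J) = J**2 + J = J + J**2)
1/(z(-76) + O(22)) = 1/(-76*(1 - 76) + (14 - 1*22)) = 1/(-76*(-75) + (14 - 22)) = 1/(5700 - 8) = 1/5692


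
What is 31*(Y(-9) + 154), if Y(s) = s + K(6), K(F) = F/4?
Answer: 9083/2 ≈ 4541.5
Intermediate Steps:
K(F) = F/4 (K(F) = F*(¼) = F/4)
Y(s) = 3/2 + s (Y(s) = s + (¼)*6 = s + 3/2 = 3/2 + s)
31*(Y(-9) + 154) = 31*((3/2 - 9) + 154) = 31*(-15/2 + 154) = 31*(293/2) = 9083/2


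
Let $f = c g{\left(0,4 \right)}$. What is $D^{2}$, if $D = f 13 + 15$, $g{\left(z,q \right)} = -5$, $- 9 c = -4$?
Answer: $\frac{15625}{81} \approx 192.9$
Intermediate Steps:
$c = \frac{4}{9}$ ($c = \left(- \frac{1}{9}\right) \left(-4\right) = \frac{4}{9} \approx 0.44444$)
$f = - \frac{20}{9}$ ($f = \frac{4}{9} \left(-5\right) = - \frac{20}{9} \approx -2.2222$)
$D = - \frac{125}{9}$ ($D = \left(- \frac{20}{9}\right) 13 + 15 = - \frac{260}{9} + 15 = - \frac{125}{9} \approx -13.889$)
$D^{2} = \left(- \frac{125}{9}\right)^{2} = \frac{15625}{81}$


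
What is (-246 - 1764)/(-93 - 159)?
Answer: 335/42 ≈ 7.9762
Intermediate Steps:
(-246 - 1764)/(-93 - 159) = -2010/(-252) = -2010*(-1/252) = 335/42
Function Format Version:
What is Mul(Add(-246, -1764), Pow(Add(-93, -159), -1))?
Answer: Rational(335, 42) ≈ 7.9762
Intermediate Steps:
Mul(Add(-246, -1764), Pow(Add(-93, -159), -1)) = Mul(-2010, Pow(-252, -1)) = Mul(-2010, Rational(-1, 252)) = Rational(335, 42)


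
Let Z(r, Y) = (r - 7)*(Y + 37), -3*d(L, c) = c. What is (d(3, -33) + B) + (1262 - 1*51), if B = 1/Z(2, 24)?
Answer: 372709/305 ≈ 1222.0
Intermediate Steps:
d(L, c) = -c/3
Z(r, Y) = (-7 + r)*(37 + Y)
B = -1/305 (B = 1/(-259 - 7*24 + 37*2 + 24*2) = 1/(-259 - 168 + 74 + 48) = 1/(-305) = -1/305 ≈ -0.0032787)
(d(3, -33) + B) + (1262 - 1*51) = (-1/3*(-33) - 1/305) + (1262 - 1*51) = (11 - 1/305) + (1262 - 51) = 3354/305 + 1211 = 372709/305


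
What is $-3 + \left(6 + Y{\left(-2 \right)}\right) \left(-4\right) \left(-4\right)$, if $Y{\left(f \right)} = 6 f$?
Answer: $-99$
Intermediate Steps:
$-3 + \left(6 + Y{\left(-2 \right)}\right) \left(-4\right) \left(-4\right) = -3 + \left(6 + 6 \left(-2\right)\right) \left(-4\right) \left(-4\right) = -3 + \left(6 - 12\right) \left(-4\right) \left(-4\right) = -3 + \left(-6\right) \left(-4\right) \left(-4\right) = -3 + 24 \left(-4\right) = -3 - 96 = -99$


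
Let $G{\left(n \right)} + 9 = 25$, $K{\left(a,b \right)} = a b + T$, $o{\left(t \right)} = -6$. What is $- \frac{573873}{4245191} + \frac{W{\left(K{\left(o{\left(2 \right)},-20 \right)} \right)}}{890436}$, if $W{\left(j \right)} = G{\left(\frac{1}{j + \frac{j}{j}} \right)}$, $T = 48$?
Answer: $- \frac{127732313893}{945017723319} \approx -0.13516$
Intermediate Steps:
$K{\left(a,b \right)} = 48 + a b$ ($K{\left(a,b \right)} = a b + 48 = 48 + a b$)
$G{\left(n \right)} = 16$ ($G{\left(n \right)} = -9 + 25 = 16$)
$W{\left(j \right)} = 16$
$- \frac{573873}{4245191} + \frac{W{\left(K{\left(o{\left(2 \right)},-20 \right)} \right)}}{890436} = - \frac{573873}{4245191} + \frac{16}{890436} = \left(-573873\right) \frac{1}{4245191} + 16 \cdot \frac{1}{890436} = - \frac{573873}{4245191} + \frac{4}{222609} = - \frac{127732313893}{945017723319}$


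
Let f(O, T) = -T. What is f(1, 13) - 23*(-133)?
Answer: 3046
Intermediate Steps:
f(1, 13) - 23*(-133) = -1*13 - 23*(-133) = -13 + 3059 = 3046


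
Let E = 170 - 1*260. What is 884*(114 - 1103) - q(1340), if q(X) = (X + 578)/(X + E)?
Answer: -546423459/625 ≈ -8.7428e+5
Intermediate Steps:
E = -90 (E = 170 - 260 = -90)
q(X) = (578 + X)/(-90 + X) (q(X) = (X + 578)/(X - 90) = (578 + X)/(-90 + X))
884*(114 - 1103) - q(1340) = 884*(114 - 1103) - (578 + 1340)/(-90 + 1340) = 884*(-989) - 1918/1250 = -874276 - 1918/1250 = -874276 - 1*959/625 = -874276 - 959/625 = -546423459/625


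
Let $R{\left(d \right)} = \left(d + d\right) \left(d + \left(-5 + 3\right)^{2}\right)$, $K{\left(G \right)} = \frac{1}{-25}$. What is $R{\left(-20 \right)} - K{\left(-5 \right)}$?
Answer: $\frac{16001}{25} \approx 640.04$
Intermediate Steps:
$K{\left(G \right)} = - \frac{1}{25}$
$R{\left(d \right)} = 2 d \left(4 + d\right)$ ($R{\left(d \right)} = 2 d \left(d + \left(-2\right)^{2}\right) = 2 d \left(d + 4\right) = 2 d \left(4 + d\right)$)
$R{\left(-20 \right)} - K{\left(-5 \right)} = 2 \left(-20\right) \left(4 - 20\right) - - \frac{1}{25} = 2 \left(-20\right) \left(-16\right) + \frac{1}{25} = 640 + \frac{1}{25} = \frac{16001}{25}$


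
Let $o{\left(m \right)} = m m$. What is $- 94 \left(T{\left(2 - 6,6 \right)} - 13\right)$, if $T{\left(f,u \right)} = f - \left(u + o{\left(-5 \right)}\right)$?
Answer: $4512$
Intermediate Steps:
$o{\left(m \right)} = m^{2}$
$T{\left(f,u \right)} = -25 + f - u$ ($T{\left(f,u \right)} = f - \left(u + \left(-5\right)^{2}\right) = f - \left(u + 25\right) = f - \left(25 + u\right) = -25 + f - u$)
$- 94 \left(T{\left(2 - 6,6 \right)} - 13\right) = - 94 \left(\left(-25 + \left(2 - 6\right) - 6\right) - 13\right) = - 94 \left(\left(-25 - 4 - 6\right) - 13\right) = - 94 \left(-35 - 13\right) = \left(-94\right) \left(-48\right) = 4512$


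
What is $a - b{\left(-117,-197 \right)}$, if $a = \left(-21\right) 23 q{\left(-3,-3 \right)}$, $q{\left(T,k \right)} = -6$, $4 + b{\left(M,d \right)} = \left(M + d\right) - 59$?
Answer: $3275$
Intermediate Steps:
$b{\left(M,d \right)} = -63 + M + d$ ($b{\left(M,d \right)} = -4 - \left(59 - M - d\right) = -4 + \left(-59 + M + d\right) = -63 + M + d$)
$a = 2898$ ($a = \left(-21\right) 23 \left(-6\right) = \left(-483\right) \left(-6\right) = 2898$)
$a - b{\left(-117,-197 \right)} = 2898 - \left(-63 - 117 - 197\right) = 2898 - -377 = 2898 + 377 = 3275$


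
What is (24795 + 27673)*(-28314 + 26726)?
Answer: -83319184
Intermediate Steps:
(24795 + 27673)*(-28314 + 26726) = 52468*(-1588) = -83319184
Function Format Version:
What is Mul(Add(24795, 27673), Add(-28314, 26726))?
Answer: -83319184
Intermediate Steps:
Mul(Add(24795, 27673), Add(-28314, 26726)) = Mul(52468, -1588) = -83319184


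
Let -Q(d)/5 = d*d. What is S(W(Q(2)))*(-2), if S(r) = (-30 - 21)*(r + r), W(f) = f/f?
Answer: 204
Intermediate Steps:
Q(d) = -5*d² (Q(d) = -5*d*d = -5*d²)
W(f) = 1
S(r) = -102*r
S(W(Q(2)))*(-2) = -102*1*(-2) = -102*(-2) = 204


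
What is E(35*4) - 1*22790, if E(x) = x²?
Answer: -3190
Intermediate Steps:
E(35*4) - 1*22790 = (35*4)² - 1*22790 = 140² - 22790 = 19600 - 22790 = -3190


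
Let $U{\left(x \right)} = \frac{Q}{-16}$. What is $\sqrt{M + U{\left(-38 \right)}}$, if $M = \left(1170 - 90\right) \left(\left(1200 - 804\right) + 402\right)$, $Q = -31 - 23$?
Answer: $\frac{3 \sqrt{1532166}}{4} \approx 928.36$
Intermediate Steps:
$Q = -54$ ($Q = -31 - 23 = -54$)
$U{\left(x \right)} = \frac{27}{8}$ ($U{\left(x \right)} = - \frac{54}{-16} = \left(-54\right) \left(- \frac{1}{16}\right) = \frac{27}{8}$)
$M = 861840$ ($M = 1080 \left(396 + 402\right) = 1080 \cdot 798 = 861840$)
$\sqrt{M + U{\left(-38 \right)}} = \sqrt{861840 + \frac{27}{8}} = \sqrt{\frac{6894747}{8}} = \frac{3 \sqrt{1532166}}{4}$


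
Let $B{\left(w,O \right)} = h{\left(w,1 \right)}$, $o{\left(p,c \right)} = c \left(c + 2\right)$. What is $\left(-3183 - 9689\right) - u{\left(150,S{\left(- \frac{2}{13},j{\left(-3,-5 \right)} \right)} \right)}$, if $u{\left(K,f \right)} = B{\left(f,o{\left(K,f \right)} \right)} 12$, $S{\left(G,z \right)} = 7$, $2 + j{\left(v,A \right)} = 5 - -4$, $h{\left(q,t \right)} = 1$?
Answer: $-12884$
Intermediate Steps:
$o{\left(p,c \right)} = c \left(2 + c\right)$
$j{\left(v,A \right)} = 7$ ($j{\left(v,A \right)} = -2 + \left(5 - -4\right) = -2 + \left(5 + 4\right) = -2 + 9 = 7$)
$B{\left(w,O \right)} = 1$
$u{\left(K,f \right)} = 12$ ($u{\left(K,f \right)} = 1 \cdot 12 = 12$)
$\left(-3183 - 9689\right) - u{\left(150,S{\left(- \frac{2}{13},j{\left(-3,-5 \right)} \right)} \right)} = \left(-3183 - 9689\right) - 12 = -12872 - 12 = -12884$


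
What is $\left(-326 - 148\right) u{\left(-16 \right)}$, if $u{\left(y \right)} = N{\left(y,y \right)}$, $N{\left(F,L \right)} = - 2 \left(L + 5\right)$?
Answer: $-10428$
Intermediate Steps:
$N{\left(F,L \right)} = -10 - 2 L$ ($N{\left(F,L \right)} = - 2 \left(5 + L\right) = -10 - 2 L$)
$u{\left(y \right)} = -10 - 2 y$
$\left(-326 - 148\right) u{\left(-16 \right)} = \left(-326 - 148\right) \left(-10 - -32\right) = - 474 \left(-10 + 32\right) = \left(-474\right) 22 = -10428$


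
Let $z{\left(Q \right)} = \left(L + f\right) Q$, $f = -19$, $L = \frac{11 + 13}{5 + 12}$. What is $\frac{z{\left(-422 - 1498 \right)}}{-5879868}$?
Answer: $- \frac{47840}{8329813} \approx -0.0057432$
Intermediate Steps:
$L = \frac{24}{17} \approx 1.4118$
$z{\left(Q \right)} = - \frac{299 Q}{17}$ ($z{\left(Q \right)} = \left(\frac{24}{17} - 19\right) Q = - \frac{299 Q}{17}$)
$\frac{z{\left(-422 - 1498 \right)}}{-5879868} = \frac{\left(- \frac{299}{17}\right) \left(-422 - 1498\right)}{-5879868} = - \frac{299 \left(-422 - 1498\right)}{17} \left(- \frac{1}{5879868}\right) = \left(- \frac{299}{17}\right) \left(-1920\right) \left(- \frac{1}{5879868}\right) = \frac{574080}{17} \left(- \frac{1}{5879868}\right) = - \frac{47840}{8329813}$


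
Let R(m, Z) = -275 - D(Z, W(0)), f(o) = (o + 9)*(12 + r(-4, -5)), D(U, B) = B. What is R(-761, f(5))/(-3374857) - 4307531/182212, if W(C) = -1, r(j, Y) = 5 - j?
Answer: -14537251221979/614939443684 ≈ -23.640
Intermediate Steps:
f(o) = 189 + 21*o (f(o) = (o + 9)*(12 + (5 - 1*(-4))) = (9 + o)*(12 + (5 + 4)) = (9 + o)*(12 + 9) = (9 + o)*21 = 189 + 21*o)
R(m, Z) = -274 (R(m, Z) = -275 - 1*(-1) = -275 + 1 = -274)
R(-761, f(5))/(-3374857) - 4307531/182212 = -274/(-3374857) - 4307531/182212 = -274*(-1/3374857) - 4307531*1/182212 = 274/3374857 - 4307531/182212 = -14537251221979/614939443684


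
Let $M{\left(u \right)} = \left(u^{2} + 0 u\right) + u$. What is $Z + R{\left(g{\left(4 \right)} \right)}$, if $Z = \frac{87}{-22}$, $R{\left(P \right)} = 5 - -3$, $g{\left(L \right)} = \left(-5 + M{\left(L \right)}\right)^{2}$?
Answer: $\frac{89}{22} \approx 4.0455$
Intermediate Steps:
$M{\left(u \right)} = u + u^{2}$ ($M{\left(u \right)} = \left(u^{2} + 0\right) + u = u^{2} + u = u + u^{2}$)
$g{\left(L \right)} = \left(-5 + L \left(1 + L\right)\right)^{2}$
$R{\left(P \right)} = 8$ ($R{\left(P \right)} = 5 + 3 = 8$)
$Z = - \frac{87}{22}$ ($Z = 87 \left(- \frac{1}{22}\right) = - \frac{87}{22} \approx -3.9545$)
$Z + R{\left(g{\left(4 \right)} \right)} = - \frac{87}{22} + 8 = \frac{89}{22}$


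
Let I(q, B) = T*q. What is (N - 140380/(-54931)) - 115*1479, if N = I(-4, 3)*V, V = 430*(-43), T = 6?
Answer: 15033381805/54931 ≈ 2.7368e+5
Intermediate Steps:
I(q, B) = 6*q
V = -18490
N = 443760 (N = (6*(-4))*(-18490) = -24*(-18490) = 443760)
(N - 140380/(-54931)) - 115*1479 = (443760 - 140380/(-54931)) - 115*1479 = (443760 - 140380*(-1/54931)) - 170085 = (443760 + 140380/54931) - 170085 = 24376320940/54931 - 170085 = 15033381805/54931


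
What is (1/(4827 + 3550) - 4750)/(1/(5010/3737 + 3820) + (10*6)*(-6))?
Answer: 568225822482150/43065505797151 ≈ 13.194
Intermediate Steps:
(1/(4827 + 3550) - 4750)/(1/(5010/3737 + 3820) + (10*6)*(-6)) = (1/8377 - 4750)/(1/(5010*(1/3737) + 3820) + 60*(-6)) = (1/8377 - 4750)/(1/(5010/3737 + 3820) - 360) = -39790749/(8377*(1/(14280350/3737) - 360)) = -39790749/(8377*(3737/14280350 - 360)) = -39790749/(8377*(-5140922263/14280350)) = -39790749/8377*(-14280350/5140922263) = 568225822482150/43065505797151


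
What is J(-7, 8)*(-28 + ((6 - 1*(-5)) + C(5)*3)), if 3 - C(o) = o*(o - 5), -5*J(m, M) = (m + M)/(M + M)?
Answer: ⅒ ≈ 0.10000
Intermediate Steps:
J(m, M) = -(M + m)/(10*M) (J(m, M) = -(m + M)/(5*(M + M)) = -(M + m)/(5*(2*M)) = -(M + m)*1/(2*M)/5 = -(M + m)/(10*M))
C(o) = 3 - o*(-5 + o) (C(o) = 3 - o*(o - 5) = 3 - o*(-5 + o))
J(-7, 8)*(-28 + ((6 - 1*(-5)) + C(5)*3)) = ((⅒)*(-1*8 - 1*(-7))/8)*(-28 + ((6 - 1*(-5)) + (3 - 1*5² + 5*5)*3)) = ((⅒)*(⅛)*(-8 + 7))*(-28 + ((6 + 5) + (3 - 1*25 + 25)*3)) = ((⅒)*(⅛)*(-1))*(-28 + (11 + (3 - 25 + 25)*3)) = -(-28 + (11 + 3*3))/80 = -(-28 + (11 + 9))/80 = -(-28 + 20)/80 = -1/80*(-8) = ⅒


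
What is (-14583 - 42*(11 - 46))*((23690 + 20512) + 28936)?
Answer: -959058594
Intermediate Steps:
(-14583 - 42*(11 - 46))*((23690 + 20512) + 28936) = (-14583 - 42*(-35))*(44202 + 28936) = (-14583 + 1470)*73138 = -13113*73138 = -959058594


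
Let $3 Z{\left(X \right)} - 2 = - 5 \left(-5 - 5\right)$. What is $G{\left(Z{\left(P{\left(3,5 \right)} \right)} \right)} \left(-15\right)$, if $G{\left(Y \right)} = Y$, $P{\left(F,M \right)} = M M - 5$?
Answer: $-260$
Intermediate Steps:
$P{\left(F,M \right)} = -5 + M^{2}$ ($P{\left(F,M \right)} = M^{2} - 5 = -5 + M^{2}$)
$Z{\left(X \right)} = \frac{52}{3}$ ($Z{\left(X \right)} = \frac{2}{3} + \frac{\left(-5\right) \left(-5 - 5\right)}{3} = \frac{2}{3} + \frac{\left(-5\right) \left(-10\right)}{3} = \frac{2}{3} + \frac{1}{3} \cdot 50 = \frac{2}{3} + \frac{50}{3} = \frac{52}{3}$)
$G{\left(Z{\left(P{\left(3,5 \right)} \right)} \right)} \left(-15\right) = \frac{52}{3} \left(-15\right) = -260$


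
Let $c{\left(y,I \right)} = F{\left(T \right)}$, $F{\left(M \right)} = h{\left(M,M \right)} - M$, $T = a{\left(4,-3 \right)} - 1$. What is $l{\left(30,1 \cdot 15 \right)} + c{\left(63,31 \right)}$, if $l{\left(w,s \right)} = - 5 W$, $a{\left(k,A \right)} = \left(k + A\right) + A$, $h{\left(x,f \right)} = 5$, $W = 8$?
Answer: $-32$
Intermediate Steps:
$a{\left(k,A \right)} = k + 2 A$ ($a{\left(k,A \right)} = \left(A + k\right) + A = k + 2 A$)
$l{\left(w,s \right)} = -40$ ($l{\left(w,s \right)} = \left(-5\right) 8 = -40$)
$T = -3$ ($T = \left(4 + 2 \left(-3\right)\right) - 1 = \left(4 - 6\right) - 1 = -2 - 1 = -3$)
$F{\left(M \right)} = 5 - M$
$c{\left(y,I \right)} = 8$ ($c{\left(y,I \right)} = 5 - -3 = 5 + 3 = 8$)
$l{\left(30,1 \cdot 15 \right)} + c{\left(63,31 \right)} = -40 + 8 = -32$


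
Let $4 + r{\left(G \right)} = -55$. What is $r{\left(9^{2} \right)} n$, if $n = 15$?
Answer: $-885$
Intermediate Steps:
$r{\left(G \right)} = -59$ ($r{\left(G \right)} = -4 - 55 = -59$)
$r{\left(9^{2} \right)} n = \left(-59\right) 15 = -885$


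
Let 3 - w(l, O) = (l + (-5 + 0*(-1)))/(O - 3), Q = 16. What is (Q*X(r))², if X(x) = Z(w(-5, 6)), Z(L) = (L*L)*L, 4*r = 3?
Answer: 12043745536/729 ≈ 1.6521e+7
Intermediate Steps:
r = ¾ (r = (¼)*3 = ¾ ≈ 0.75000)
w(l, O) = 3 - (-5 + l)/(-3 + O) (w(l, O) = 3 - (l + (-5 + 0*(-1)))/(O - 3) = 3 - (l + (-5 + 0))/(-3 + O) = 3 - (l - 5)/(-3 + O) = 3 - (-5 + l)/(-3 + O))
Z(L) = L³ (Z(L) = L²*L = L³)
X(x) = 6859/27 (X(x) = ((-4 - 1*(-5) + 3*6)/(-3 + 6))³ = ((-4 + 5 + 18)/3)³ = ((⅓)*19)³ = (19/3)³ = 6859/27)
(Q*X(r))² = (16*(6859/27))² = (109744/27)² = 12043745536/729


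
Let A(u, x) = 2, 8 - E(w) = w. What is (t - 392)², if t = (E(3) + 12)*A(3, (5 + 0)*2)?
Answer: 128164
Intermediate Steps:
E(w) = 8 - w
t = 34 (t = ((8 - 1*3) + 12)*2 = ((8 - 3) + 12)*2 = (5 + 12)*2 = 17*2 = 34)
(t - 392)² = (34 - 392)² = (-358)² = 128164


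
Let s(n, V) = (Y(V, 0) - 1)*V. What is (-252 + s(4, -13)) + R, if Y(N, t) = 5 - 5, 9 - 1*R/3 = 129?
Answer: -599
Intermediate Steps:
R = -360 (R = 27 - 3*129 = 27 - 387 = -360)
Y(N, t) = 0
s(n, V) = -V (s(n, V) = (0 - 1)*V = -V)
(-252 + s(4, -13)) + R = (-252 - 1*(-13)) - 360 = (-252 + 13) - 360 = -239 - 360 = -599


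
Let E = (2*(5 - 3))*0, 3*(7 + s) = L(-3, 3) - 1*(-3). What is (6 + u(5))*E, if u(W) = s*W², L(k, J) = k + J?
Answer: 0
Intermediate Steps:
L(k, J) = J + k
s = -6 (s = -7 + ((3 - 3) - 1*(-3))/3 = -7 + (0 + 3)/3 = -7 + (⅓)*3 = -7 + 1 = -6)
E = 0 (E = (2*2)*0 = 4*0 = 0)
u(W) = -6*W²
(6 + u(5))*E = (6 - 6*5²)*0 = (6 - 6*25)*0 = (6 - 150)*0 = -144*0 = 0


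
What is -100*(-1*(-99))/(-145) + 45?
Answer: 3285/29 ≈ 113.28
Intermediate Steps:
-100*(-1*(-99))/(-145) + 45 = -9900*(-1)/145 + 45 = -100*(-99/145) + 45 = 1980/29 + 45 = 3285/29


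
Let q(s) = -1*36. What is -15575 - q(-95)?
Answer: -15539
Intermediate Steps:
q(s) = -36
-15575 - q(-95) = -15575 - 1*(-36) = -15575 + 36 = -15539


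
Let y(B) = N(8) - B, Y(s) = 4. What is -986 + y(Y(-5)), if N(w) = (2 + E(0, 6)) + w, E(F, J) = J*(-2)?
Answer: -992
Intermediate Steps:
E(F, J) = -2*J
N(w) = -10 + w (N(w) = (2 - 2*6) + w = (2 - 12) + w = -10 + w)
y(B) = -2 - B (y(B) = (-10 + 8) - B = -2 - B)
-986 + y(Y(-5)) = -986 + (-2 - 1*4) = -986 + (-2 - 4) = -986 - 6 = -992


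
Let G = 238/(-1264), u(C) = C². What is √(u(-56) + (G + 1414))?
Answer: √454325998/316 ≈ 67.452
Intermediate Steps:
G = -119/632 (G = 238*(-1/1264) = -119/632 ≈ -0.18829)
√(u(-56) + (G + 1414)) = √((-56)² + (-119/632 + 1414)) = √(3136 + 893529/632) = √(2875481/632) = √454325998/316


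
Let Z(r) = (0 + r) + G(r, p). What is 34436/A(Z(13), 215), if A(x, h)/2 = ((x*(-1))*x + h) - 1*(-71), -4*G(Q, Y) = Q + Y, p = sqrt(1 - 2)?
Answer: 210472832/2336305 - 5372016*I/2336305 ≈ 90.088 - 2.2994*I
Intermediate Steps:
p = I (p = sqrt(-1) = I ≈ 1.0*I)
G(Q, Y) = -Q/4 - Y/4 (G(Q, Y) = -(Q + Y)/4 = -Q/4 - Y/4)
Z(r) = -I/4 + 3*r/4 (Z(r) = (0 + r) + (-r/4 - I/4) = r + (-I/4 - r/4) = -I/4 + 3*r/4)
A(x, h) = 142 - 2*x**2 + 2*h (A(x, h) = 2*(((x*(-1))*x + h) - 1*(-71)) = 2*(((-x)*x + h) + 71) = 2*((-x**2 + h) + 71) = 2*((h - x**2) + 71) = 2*(71 + h - x**2) = 142 - 2*x**2 + 2*h)
34436/A(Z(13), 215) = 34436/(142 - 2*(-I/4 + (3/4)*13)**2 + 2*215) = 34436/(142 - 2*(-I/4 + 39/4)**2 + 430) = 34436/(142 - 2*(39/4 - I/4)**2 + 430) = 34436/(572 - 2*(39/4 - I/4)**2)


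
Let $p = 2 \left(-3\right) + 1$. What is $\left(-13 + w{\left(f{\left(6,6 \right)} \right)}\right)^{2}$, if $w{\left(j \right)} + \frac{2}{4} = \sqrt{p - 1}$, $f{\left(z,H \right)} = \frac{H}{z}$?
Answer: $\frac{705}{4} - 27 i \sqrt{6} \approx 176.25 - 66.136 i$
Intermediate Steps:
$p = -5$ ($p = -6 + 1 = -5$)
$w{\left(j \right)} = - \frac{1}{2} + i \sqrt{6}$ ($w{\left(j \right)} = - \frac{1}{2} + \sqrt{-5 - 1} = - \frac{1}{2} + \sqrt{-6} = - \frac{1}{2} + i \sqrt{6}$)
$\left(-13 + w{\left(f{\left(6,6 \right)} \right)}\right)^{2} = \left(-13 - \left(\frac{1}{2} - i \sqrt{6}\right)\right)^{2} = \left(- \frac{27}{2} + i \sqrt{6}\right)^{2}$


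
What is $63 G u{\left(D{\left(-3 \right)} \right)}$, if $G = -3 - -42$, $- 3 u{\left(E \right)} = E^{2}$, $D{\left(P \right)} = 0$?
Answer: $0$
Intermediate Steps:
$u{\left(E \right)} = - \frac{E^{2}}{3}$
$G = 39$ ($G = -3 + 42 = 39$)
$63 G u{\left(D{\left(-3 \right)} \right)} = 63 \cdot 39 \left(- \frac{0^{2}}{3}\right) = 2457 \left(\left(- \frac{1}{3}\right) 0\right) = 2457 \cdot 0 = 0$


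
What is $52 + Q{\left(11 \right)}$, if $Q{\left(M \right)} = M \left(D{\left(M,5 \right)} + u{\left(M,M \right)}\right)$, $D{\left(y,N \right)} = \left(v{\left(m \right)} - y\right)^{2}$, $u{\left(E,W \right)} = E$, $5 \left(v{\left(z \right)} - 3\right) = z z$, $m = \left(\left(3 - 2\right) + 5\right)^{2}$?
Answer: $\frac{17357221}{25} \approx 6.9429 \cdot 10^{5}$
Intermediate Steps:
$m = 36$ ($m = \left(1 + 5\right)^{2} = 6^{2} = 36$)
$v{\left(z \right)} = 3 + \frac{z^{2}}{5}$ ($v{\left(z \right)} = 3 + \frac{z z}{5} = 3 + \frac{z^{2}}{5}$)
$D{\left(y,N \right)} = \left(\frac{1311}{5} - y\right)^{2}$ ($D{\left(y,N \right)} = \left(\left(3 + \frac{36^{2}}{5}\right) - y\right)^{2} = \left(\left(3 + \frac{1}{5} \cdot 1296\right) - y\right)^{2} = \left(\left(3 + \frac{1296}{5}\right) - y\right)^{2} = \left(\frac{1311}{5} - y\right)^{2}$)
$Q{\left(M \right)} = M \left(M + \frac{\left(-1311 + 5 M\right)^{2}}{25}\right)$ ($Q{\left(M \right)} = M \left(\frac{\left(-1311 + 5 M\right)^{2}}{25} + M\right) = M \left(M + \frac{\left(-1311 + 5 M\right)^{2}}{25}\right)$)
$52 + Q{\left(11 \right)} = 52 + \frac{1}{25} \cdot 11 \left(\left(-1311 + 5 \cdot 11\right)^{2} + 25 \cdot 11\right) = 52 + \frac{1}{25} \cdot 11 \left(\left(-1311 + 55\right)^{2} + 275\right) = 52 + \frac{1}{25} \cdot 11 \left(\left(-1256\right)^{2} + 275\right) = 52 + \frac{1}{25} \cdot 11 \left(1577536 + 275\right) = 52 + \frac{1}{25} \cdot 11 \cdot 1577811 = 52 + \frac{17355921}{25} = \frac{17357221}{25}$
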